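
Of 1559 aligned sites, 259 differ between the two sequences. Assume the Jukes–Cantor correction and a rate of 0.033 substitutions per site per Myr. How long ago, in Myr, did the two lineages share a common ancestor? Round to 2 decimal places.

2.85

p = 259/1559 ≈ 0.166132.
d = −(3/4) ln(1 − 4p/3) = −0.75 ln(1 − 0.221509) = −0.75 ln(0.778491)
  = −0.75 × (-0.250398) = 0.187799 substitutions/site.
Under a molecular clock d = 2μt, so t = d/(2μ) = 0.187799 / (2 × 0.033) = 2.85 Myr.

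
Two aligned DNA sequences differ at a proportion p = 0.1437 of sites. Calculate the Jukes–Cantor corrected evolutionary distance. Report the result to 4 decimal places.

0.1595

d = −(3/4) ln(1 − 4p/3) = −0.75 ln(1 − 0.1916) = −0.75 ln(0.8084)
  = −0.75 × (-0.212698) = 0.159524 substitutions/site.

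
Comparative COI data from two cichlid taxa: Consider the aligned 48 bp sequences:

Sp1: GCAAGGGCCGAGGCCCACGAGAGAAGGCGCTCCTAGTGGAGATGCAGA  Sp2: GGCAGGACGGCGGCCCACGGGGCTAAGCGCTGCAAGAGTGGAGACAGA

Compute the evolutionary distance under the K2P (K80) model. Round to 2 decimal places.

0.48

Of 48 sites, 6 differences are transitions and 11 are transversions, so P = 6/48 = 0.125 and Q = 11/48 ≈ 0.229167.
Under the Kimura two-parameter model, d = −½ ln(1 − 2P − Q) − ¼ ln(1 − 2Q).
1 − 2P − Q = 0.520833, giving −½ ln(0.520833) = 0.326163.
1 − 2Q = 0.541666, giving −¼ ln(0.541666) = 0.153276.
d = 0.326163 + 0.153276 = 0.479439.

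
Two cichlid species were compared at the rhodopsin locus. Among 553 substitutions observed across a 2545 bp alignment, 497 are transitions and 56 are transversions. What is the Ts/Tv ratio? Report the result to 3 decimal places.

8.875

R = 497/56 = 8.875.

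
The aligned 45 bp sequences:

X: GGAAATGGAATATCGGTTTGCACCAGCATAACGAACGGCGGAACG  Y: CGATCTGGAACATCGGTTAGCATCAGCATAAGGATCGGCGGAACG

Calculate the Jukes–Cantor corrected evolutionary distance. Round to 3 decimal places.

0.203

The sequences differ at 8 of 45 sites (1, 4, 5, 11, 19, 23, 32, 35), so p = 8/45 ≈ 0.177778.
d = −(3/4) ln(1 − 4p/3) = −0.75 ln(1 − 0.237037) = −0.75 ln(0.762963)
  = −0.75 × (-0.270546) = 0.202910 substitutions/site.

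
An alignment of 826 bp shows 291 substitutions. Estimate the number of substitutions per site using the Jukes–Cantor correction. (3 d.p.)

p = 291/826 ≈ 0.3523.
d = −(3/4) ln(1 − 4p/3) = −0.75 ln(1 − 0.469733) = −0.75 ln(0.530267)
  = −0.75 × (-0.634375) = 0.475781 substitutions/site.

0.476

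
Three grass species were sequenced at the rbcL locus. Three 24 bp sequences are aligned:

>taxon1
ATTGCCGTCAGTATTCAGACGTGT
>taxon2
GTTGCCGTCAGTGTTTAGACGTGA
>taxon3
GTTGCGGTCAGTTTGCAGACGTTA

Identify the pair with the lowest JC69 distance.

taxon1–taxon2: 4/24 differ, p = 0.167, d = 0.188.
taxon1–taxon3: 6/24 differ, p = 0.250, d = 0.304.
taxon2–taxon3: 5/24 differ, p = 0.208, d = 0.244.
The smallest distance is between taxon1 and taxon2.

taxon1 and taxon2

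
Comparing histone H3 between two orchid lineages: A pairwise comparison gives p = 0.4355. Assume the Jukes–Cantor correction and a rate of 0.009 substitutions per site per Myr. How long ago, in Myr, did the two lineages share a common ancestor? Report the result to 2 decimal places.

36.21

d = −(3/4) ln(1 − 4p/3) = −0.75 ln(1 − 0.580667) = −0.75 ln(0.419333)
  = −0.75 × (-0.869090) = 0.651818 substitutions/site.
Under a molecular clock d = 2μt, so t = d/(2μ) = 0.651818 / (2 × 0.009) = 36.21 Myr.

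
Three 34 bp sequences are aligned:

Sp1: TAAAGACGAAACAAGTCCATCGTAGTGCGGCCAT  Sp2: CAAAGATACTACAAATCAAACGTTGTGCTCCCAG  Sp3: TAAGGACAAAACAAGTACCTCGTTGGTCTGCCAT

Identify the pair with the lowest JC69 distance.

Sp1 and Sp3

Sp1–Sp2: 12/34 differ, p = 0.353, d = 0.477.
Sp1–Sp3: 8/34 differ, p = 0.235, d = 0.282.
Sp2–Sp3: 14/34 differ, p = 0.412, d = 0.597.
The smallest distance is between Sp1 and Sp3.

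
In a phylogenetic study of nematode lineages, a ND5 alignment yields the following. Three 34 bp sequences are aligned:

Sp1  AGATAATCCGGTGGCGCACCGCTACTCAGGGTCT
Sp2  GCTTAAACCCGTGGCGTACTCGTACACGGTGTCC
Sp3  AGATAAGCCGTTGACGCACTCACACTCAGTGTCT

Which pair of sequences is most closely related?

Sp1–Sp2: 13/34 differ, p = 0.382, d = 0.535.
Sp1–Sp3: 8/34 differ, p = 0.235, d = 0.282.
Sp2–Sp3: 13/34 differ, p = 0.382, d = 0.535.
The smallest distance is between Sp1 and Sp3.

Sp1 and Sp3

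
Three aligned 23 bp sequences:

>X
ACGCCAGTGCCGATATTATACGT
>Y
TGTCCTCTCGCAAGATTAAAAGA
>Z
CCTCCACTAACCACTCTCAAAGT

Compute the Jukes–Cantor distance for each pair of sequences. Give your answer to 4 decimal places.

X–Y: 12/23 sites differ → p ≈ 0.521739, d = −0.75 ln(1 − 0.695652) = 0.892188 ≈ 0.8922.
X–Z: 12/23 sites differ → p ≈ 0.521739, d = −0.75 ln(1 − 0.695652) = 0.892188 ≈ 0.8922.
Y–Z: 11/23 sites differ → p ≈ 0.478261, d = −0.75 ln(1 − 0.637681) = 0.761423 ≈ 0.7614.

d(X,Y) = 0.8922, d(X,Z) = 0.8922, d(Y,Z) = 0.7614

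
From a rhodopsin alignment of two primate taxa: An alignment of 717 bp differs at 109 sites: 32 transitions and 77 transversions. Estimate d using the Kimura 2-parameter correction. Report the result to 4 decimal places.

0.1699

P = 32/717 ≈ 0.04463 and Q = 77/717 ≈ 0.107392.
Under the Kimura two-parameter model, d = −½ ln(1 − 2P − Q) − ¼ ln(1 − 2Q).
1 − 2P − Q = 0.803348, giving −½ ln(0.803348) = 0.109484.
1 − 2Q = 0.785216, giving −¼ ln(0.785216) = 0.060449.
d = 0.109484 + 0.060449 = 0.169933.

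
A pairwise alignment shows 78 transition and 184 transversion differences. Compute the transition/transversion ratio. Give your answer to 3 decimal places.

R = 78/184 = 0.423913… ≈ 0.424 (to 3 d.p.).

0.424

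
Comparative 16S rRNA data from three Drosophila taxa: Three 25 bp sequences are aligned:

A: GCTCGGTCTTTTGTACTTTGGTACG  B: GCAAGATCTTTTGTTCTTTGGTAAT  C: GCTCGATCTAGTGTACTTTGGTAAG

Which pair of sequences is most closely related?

A and C

A–B: 6/25 differ, p = 0.240, d = 0.289.
A–C: 4/25 differ, p = 0.160, d = 0.180.
B–C: 6/25 differ, p = 0.240, d = 0.289.
The smallest distance is between A and C.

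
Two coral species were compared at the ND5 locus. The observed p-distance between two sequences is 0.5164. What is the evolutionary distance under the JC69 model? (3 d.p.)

0.875

d = −(3/4) ln(1 − 4p/3) = −0.75 ln(1 − 0.688533) = −0.75 ln(0.311467)
  = −0.75 × (-1.166462) = 0.874847 substitutions/site.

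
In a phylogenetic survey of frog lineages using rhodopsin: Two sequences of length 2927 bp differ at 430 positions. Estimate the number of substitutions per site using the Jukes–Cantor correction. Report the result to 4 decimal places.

0.1635

p = 430/2927 ≈ 0.146908.
d = −(3/4) ln(1 − 4p/3) = −0.75 ln(1 − 0.195877) = −0.75 ln(0.804123)
  = −0.75 × (-0.218003) = 0.163502 substitutions/site.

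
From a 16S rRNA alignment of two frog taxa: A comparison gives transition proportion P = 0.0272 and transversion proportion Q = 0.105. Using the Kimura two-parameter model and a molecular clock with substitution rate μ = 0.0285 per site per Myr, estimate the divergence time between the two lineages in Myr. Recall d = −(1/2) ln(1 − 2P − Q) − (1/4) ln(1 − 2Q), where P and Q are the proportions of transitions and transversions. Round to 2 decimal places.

Under the Kimura two-parameter model, d = −½ ln(1 − 2P − Q) − ¼ ln(1 − 2Q).
1 − 2P − Q = 0.8406, giving −½ ln(0.8406) = 0.086820.
1 − 2Q = 0.79, giving −¼ ln(0.79) = 0.058931.
d = 0.086820 + 0.058931 = 0.145751.
Under a molecular clock d = 2μt, so t = d/(2μ) = 0.145751 / (2 × 0.0285) = 2.56 Myr.

2.56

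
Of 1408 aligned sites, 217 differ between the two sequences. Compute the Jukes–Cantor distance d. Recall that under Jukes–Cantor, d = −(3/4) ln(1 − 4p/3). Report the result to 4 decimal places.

p = 217/1408 ≈ 0.154119.
d = −(3/4) ln(1 − 4p/3) = −0.75 ln(1 − 0.205492) = −0.75 ln(0.794508)
  = −0.75 × (-0.230032) = 0.172524 substitutions/site.

0.1725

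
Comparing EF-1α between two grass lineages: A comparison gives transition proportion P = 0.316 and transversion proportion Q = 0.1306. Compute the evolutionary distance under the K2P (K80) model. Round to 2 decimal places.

Under the Kimura two-parameter model, d = −½ ln(1 − 2P − Q) − ¼ ln(1 − 2Q).
1 − 2P − Q = 0.2374, giving −½ ln(0.2374) = 0.719004.
1 − 2Q = 0.7388, giving −¼ ln(0.7388) = 0.075682.
d = 0.719004 + 0.075682 = 0.794686.

0.79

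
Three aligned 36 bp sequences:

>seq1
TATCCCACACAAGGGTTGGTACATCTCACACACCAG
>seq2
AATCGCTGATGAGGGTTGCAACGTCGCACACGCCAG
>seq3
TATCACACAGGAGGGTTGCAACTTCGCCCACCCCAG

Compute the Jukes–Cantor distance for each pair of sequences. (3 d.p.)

seq1–seq2: 11/36 sites differ → p ≈ 0.305556, d = −0.75 ln(1 − 0.407408) = 0.392437 ≈ 0.392.
seq1–seq3: 9/36 sites differ → p = 0.25, d = −0.75 ln(1 − 0.333333) = 0.304098 ≈ 0.304.
seq2–seq3: 8/36 sites differ → p ≈ 0.222222, d = −0.75 ln(1 − 0.296296) = 0.263548 ≈ 0.264.

d(seq1,seq2) = 0.392, d(seq1,seq3) = 0.304, d(seq2,seq3) = 0.264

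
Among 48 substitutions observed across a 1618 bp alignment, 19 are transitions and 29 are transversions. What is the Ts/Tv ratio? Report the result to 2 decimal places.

0.66

R = 19/29 = 0.655172… ≈ 0.66 (to 2 d.p.).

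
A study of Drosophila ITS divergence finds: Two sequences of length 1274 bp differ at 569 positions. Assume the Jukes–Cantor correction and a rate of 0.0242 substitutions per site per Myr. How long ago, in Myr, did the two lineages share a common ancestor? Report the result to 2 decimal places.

14.03

p = 569/1274 ≈ 0.446625.
d = −(3/4) ln(1 − 4p/3) = −0.75 ln(1 − 0.5955) = −0.75 ln(0.4045)
  = −0.75 × (-0.905104) = 0.678828 substitutions/site.
Under a molecular clock d = 2μt, so t = d/(2μ) = 0.678828 / (2 × 0.0242) = 14.03 Myr.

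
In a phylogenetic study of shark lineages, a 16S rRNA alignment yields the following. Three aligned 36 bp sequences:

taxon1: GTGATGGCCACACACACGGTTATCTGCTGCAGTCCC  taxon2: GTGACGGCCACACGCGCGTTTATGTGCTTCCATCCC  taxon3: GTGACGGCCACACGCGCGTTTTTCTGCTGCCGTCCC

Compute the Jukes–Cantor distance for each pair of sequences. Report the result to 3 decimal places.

d(taxon1,taxon2) = 0.264, d(taxon1,taxon3) = 0.188, d(taxon2,taxon3) = 0.120

taxon1–taxon2: 8/36 sites differ → p ≈ 0.222222, d = −0.75 ln(1 − 0.296296) = 0.263548 ≈ 0.264.
taxon1–taxon3: 6/36 sites differ → p ≈ 0.166667, d = −0.75 ln(1 − 0.222223) = 0.188487 ≈ 0.188.
taxon2–taxon3: 4/36 sites differ → p ≈ 0.111111, d = −0.75 ln(1 − 0.148148) = 0.120257 ≈ 0.120.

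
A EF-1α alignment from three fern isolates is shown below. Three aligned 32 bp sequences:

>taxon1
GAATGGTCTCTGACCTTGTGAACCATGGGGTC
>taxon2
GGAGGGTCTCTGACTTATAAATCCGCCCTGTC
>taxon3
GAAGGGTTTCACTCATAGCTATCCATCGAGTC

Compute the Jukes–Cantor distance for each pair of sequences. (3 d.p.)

taxon1–taxon2: 13/32 sites differ → p = 0.40625, d = −0.75 ln(1 − 0.541667) = 0.585119 ≈ 0.585.
taxon1–taxon3: 12/32 sites differ → p = 0.375, d = −0.75 ln(1 − 0.5) = 0.519860 ≈ 0.520.
taxon2–taxon3: 13/32 sites differ → p = 0.40625, d = −0.75 ln(1 − 0.541667) = 0.585119 ≈ 0.585.

d(taxon1,taxon2) = 0.585, d(taxon1,taxon3) = 0.520, d(taxon2,taxon3) = 0.585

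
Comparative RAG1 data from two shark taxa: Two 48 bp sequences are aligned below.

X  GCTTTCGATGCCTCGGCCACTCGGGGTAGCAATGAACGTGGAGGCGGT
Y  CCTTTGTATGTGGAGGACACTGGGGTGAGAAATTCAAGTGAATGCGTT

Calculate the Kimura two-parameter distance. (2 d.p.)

0.54

Of 48 sites, 2 differences are transitions and 16 are transversions, so P = 2/48 ≈ 0.041667 and Q = 16/48 ≈ 0.333333.
Under the Kimura two-parameter model, d = −½ ln(1 − 2P − Q) − ¼ ln(1 − 2Q).
1 − 2P − Q = 0.583333, giving −½ ln(0.583333) = 0.269499.
1 − 2Q = 0.333334, giving −¼ ln(0.333334) = 0.274653.
d = 0.269499 + 0.274653 = 0.544152.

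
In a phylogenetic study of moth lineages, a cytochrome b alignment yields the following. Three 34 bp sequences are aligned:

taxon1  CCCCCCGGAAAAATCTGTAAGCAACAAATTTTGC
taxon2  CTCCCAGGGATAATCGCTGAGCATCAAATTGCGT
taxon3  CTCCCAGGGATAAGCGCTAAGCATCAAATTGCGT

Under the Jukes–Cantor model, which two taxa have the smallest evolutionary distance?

taxon2 and taxon3

taxon1–taxon2: 11/34 differ, p = 0.324, d = 0.423.
taxon1–taxon3: 11/34 differ, p = 0.324, d = 0.423.
taxon2–taxon3: 2/34 differ, p = 0.059, d = 0.061.
The smallest distance is between taxon2 and taxon3.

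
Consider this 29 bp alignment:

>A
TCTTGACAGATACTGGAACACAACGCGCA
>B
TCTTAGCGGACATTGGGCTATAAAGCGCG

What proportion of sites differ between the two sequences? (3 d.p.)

The sequences differ at 11 of 29 positions.
p = 11/29 = 0.379310… ≈ 0.379 (to 3 d.p.).

0.379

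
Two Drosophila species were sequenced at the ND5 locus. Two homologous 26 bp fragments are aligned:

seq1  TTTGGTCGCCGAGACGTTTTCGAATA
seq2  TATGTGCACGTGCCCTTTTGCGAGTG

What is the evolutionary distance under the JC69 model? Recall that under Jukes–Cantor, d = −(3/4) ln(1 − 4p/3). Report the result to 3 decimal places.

0.824

The sequences differ at 13 of 26 sites, so p = 13/26 = 0.5.
d = −(3/4) ln(1 − 4p/3) = −0.75 ln(1 − 0.666667) = −0.75 ln(0.333333)
  = −0.75 × (-1.098613) = 0.823960 substitutions/site.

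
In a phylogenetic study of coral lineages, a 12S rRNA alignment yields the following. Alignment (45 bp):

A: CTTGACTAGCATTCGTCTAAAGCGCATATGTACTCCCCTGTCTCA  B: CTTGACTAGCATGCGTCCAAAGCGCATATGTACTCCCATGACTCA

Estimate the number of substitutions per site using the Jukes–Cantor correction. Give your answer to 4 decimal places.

The sequences differ at 4 of 45 sites (13, 18, 38, 41), so p = 4/45 ≈ 0.088889.
d = −(3/4) ln(1 − 4p/3) = −0.75 ln(1 − 0.118519) = −0.75 ln(0.881481)
  = −0.75 × (-0.126152) = 0.094614 substitutions/site.

0.0946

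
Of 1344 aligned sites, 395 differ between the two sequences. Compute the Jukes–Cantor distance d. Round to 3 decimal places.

p = 395/1344 ≈ 0.293899.
d = −(3/4) ln(1 − 4p/3) = −0.75 ln(1 − 0.391865) = −0.75 ln(0.608135)
  = −0.75 × (-0.497358) = 0.373019 substitutions/site.

0.373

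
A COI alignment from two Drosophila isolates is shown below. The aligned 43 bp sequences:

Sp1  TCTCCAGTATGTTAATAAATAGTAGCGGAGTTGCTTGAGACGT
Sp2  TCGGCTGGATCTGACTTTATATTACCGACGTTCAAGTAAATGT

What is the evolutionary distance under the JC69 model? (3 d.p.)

The sequences differ at 20 of 43 sites, so p = 20/43 ≈ 0.465116.
d = −(3/4) ln(1 − 4p/3) = −0.75 ln(1 − 0.620155) = −0.75 ln(0.379845)
  = −0.75 × (-0.967992) = 0.725994 substitutions/site.

0.726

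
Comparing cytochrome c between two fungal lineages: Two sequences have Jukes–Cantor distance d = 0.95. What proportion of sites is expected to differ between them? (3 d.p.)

0.539

p = (3/4)(1 − e^(−4d/3)) = 0.75 × (1 − e^(-1.266667)) = 0.75 × (1 − 0.281769) = 0.538673.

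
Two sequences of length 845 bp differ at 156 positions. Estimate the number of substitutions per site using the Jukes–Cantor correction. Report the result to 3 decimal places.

0.212

p = 156/845 ≈ 0.184615.
d = −(3/4) ln(1 − 4p/3) = −0.75 ln(1 − 0.246153) = −0.75 ln(0.753847)
  = −0.75 × (-0.282566) = 0.211925 substitutions/site.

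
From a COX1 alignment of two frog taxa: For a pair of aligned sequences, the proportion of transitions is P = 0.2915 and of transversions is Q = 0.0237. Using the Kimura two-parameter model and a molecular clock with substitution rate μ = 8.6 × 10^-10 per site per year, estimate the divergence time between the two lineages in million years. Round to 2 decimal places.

278.33

Under the Kimura two-parameter model, d = −½ ln(1 − 2P − Q) − ¼ ln(1 − 2Q).
1 − 2P − Q = 0.3933, giving −½ ln(0.3933) = 0.466591.
1 − 2Q = 0.9526, giving −¼ ln(0.9526) = 0.012140.
d = 0.466591 + 0.012140 = 0.478731.
Under a molecular clock d = 2μt, so t = d/(2μ) = 0.478731 / (2 × 8.6 × 10^-10) = 278.33 million years.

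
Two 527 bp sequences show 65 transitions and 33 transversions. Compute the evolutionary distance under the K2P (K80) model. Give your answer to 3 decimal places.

P = 65/527 ≈ 0.12334 and Q = 33/527 ≈ 0.062619.
Under the Kimura two-parameter model, d = −½ ln(1 − 2P − Q) − ¼ ln(1 − 2Q).
1 − 2P − Q = 0.690701, giving −½ ln(0.690701) = 0.185024.
1 − 2Q = 0.874762, giving −¼ ln(0.874762) = 0.033451.
d = 0.185024 + 0.033451 = 0.218475.

0.218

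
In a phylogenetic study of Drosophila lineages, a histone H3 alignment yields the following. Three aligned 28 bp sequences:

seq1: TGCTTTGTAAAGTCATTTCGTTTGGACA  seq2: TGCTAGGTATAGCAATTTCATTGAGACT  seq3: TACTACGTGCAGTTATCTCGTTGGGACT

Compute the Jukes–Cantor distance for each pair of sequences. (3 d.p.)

seq1–seq2: 9/28 sites differ → p ≈ 0.321429, d = −0.75 ln(1 − 0.428572) = 0.419713 ≈ 0.420.
seq1–seq3: 9/28 sites differ → p ≈ 0.321429, d = −0.75 ln(1 − 0.428572) = 0.419713 ≈ 0.420.
seq2–seq3: 9/28 sites differ → p ≈ 0.321429, d = −0.75 ln(1 − 0.428572) = 0.419713 ≈ 0.420.

d(seq1,seq2) = 0.420, d(seq1,seq3) = 0.420, d(seq2,seq3) = 0.420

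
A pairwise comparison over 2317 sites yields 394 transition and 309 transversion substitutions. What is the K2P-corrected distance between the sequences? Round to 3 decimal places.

P = 394/2317 ≈ 0.170047 and Q = 309/2317 ≈ 0.133362.
Under the Kimura two-parameter model, d = −½ ln(1 − 2P − Q) − ¼ ln(1 − 2Q).
1 − 2P − Q = 0.526544, giving −½ ln(0.526544) = 0.320710.
1 − 2Q = 0.733276, giving −¼ ln(0.733276) = 0.077558.
d = 0.320710 + 0.077558 = 0.398268.

0.398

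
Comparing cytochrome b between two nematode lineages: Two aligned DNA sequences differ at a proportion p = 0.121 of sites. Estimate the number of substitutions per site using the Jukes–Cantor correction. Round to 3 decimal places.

0.132

d = −(3/4) ln(1 − 4p/3) = −0.75 ln(1 − 0.161333) = −0.75 ln(0.838667)
  = −0.75 × (-0.175942) = 0.131957 substitutions/site.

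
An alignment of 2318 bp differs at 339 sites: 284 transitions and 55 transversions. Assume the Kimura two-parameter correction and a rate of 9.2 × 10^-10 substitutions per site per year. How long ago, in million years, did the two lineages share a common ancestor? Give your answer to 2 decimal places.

91.67

P = 284/2318 ≈ 0.122519 and Q = 55/2318 ≈ 0.023727.
Under the Kimura two-parameter model, d = −½ ln(1 − 2P − Q) − ¼ ln(1 − 2Q).
1 − 2P − Q = 0.731235, giving −½ ln(0.731235) = 0.156510.
1 − 2Q = 0.952546, giving −¼ ln(0.952546) = 0.012154.
d = 0.156510 + 0.012154 = 0.168664.
Under a molecular clock d = 2μt, so t = d/(2μ) = 0.168664 / (2 × 9.2 × 10^-10) = 91.67 million years.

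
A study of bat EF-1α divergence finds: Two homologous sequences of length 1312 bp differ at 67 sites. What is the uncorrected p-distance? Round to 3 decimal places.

0.051

p = 67/1312 = 0.051067… ≈ 0.051 (to 3 d.p.).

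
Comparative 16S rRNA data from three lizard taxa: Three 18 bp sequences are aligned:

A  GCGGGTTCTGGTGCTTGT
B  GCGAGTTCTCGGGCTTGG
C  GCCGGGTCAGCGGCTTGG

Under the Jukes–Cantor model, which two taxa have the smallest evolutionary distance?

A and B

A–B: 4/18 differ, p = 0.222, d = 0.264.
A–C: 6/18 differ, p = 0.333, d = 0.441.
B–C: 6/18 differ, p = 0.333, d = 0.441.
The smallest distance is between A and B.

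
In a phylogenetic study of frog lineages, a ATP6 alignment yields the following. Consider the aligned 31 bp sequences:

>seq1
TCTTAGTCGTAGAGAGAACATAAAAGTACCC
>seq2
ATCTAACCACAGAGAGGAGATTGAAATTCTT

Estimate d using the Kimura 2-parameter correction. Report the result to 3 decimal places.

Of 31 sites, 11 differences are transitions and 4 are transversions, so P = 11/31 ≈ 0.354839 and Q = 4/31 ≈ 0.129032.
Under the Kimura two-parameter model, d = −½ ln(1 − 2P − Q) − ¼ ln(1 − 2Q).
1 − 2P − Q = 0.16129, giving −½ ln(0.16129) = 0.912276.
1 − 2Q = 0.741936, giving −¼ ln(0.741936) = 0.074623.
d = 0.912276 + 0.074623 = 0.986899.

0.987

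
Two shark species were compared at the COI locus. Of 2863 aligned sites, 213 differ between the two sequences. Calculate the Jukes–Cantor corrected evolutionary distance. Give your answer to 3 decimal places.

0.078

p = 213/2863 ≈ 0.074397.
d = −(3/4) ln(1 − 4p/3) = −0.75 ln(1 − 0.099196) = −0.75 ln(0.900804)
  = −0.75 × (-0.104468) = 0.078351 substitutions/site.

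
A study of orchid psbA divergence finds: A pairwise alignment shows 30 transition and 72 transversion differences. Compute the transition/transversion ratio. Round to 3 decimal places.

R = 30/72 = 0.416666… ≈ 0.417 (to 3 d.p.).

0.417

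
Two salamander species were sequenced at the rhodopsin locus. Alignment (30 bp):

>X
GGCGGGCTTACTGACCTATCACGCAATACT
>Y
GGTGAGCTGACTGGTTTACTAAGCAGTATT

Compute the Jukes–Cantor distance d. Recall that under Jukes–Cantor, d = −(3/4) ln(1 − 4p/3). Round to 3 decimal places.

The sequences differ at 11 of 30 sites, so p = 11/30 ≈ 0.366667.
d = −(3/4) ln(1 − 4p/3) = −0.75 ln(1 − 0.488889) = −0.75 ln(0.511111)
  = −0.75 × (-0.671168) = 0.503376 substitutions/site.

0.503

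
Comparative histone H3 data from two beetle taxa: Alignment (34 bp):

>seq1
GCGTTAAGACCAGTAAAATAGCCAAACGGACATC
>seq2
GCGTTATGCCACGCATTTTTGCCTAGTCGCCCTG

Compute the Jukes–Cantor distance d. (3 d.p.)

0.741

The sequences differ at 16 of 34 sites, so p = 16/34 ≈ 0.470588.
d = −(3/4) ln(1 − 4p/3) = −0.75 ln(1 − 0.627451) = −0.75 ln(0.372549)
  = −0.75 × (-0.987387) = 0.740540 substitutions/site.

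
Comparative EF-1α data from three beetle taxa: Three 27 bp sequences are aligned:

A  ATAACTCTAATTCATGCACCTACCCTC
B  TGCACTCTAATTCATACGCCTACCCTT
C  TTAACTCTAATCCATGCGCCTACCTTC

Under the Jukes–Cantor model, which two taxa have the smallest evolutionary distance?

A–B: 6/27 differ, p = 0.222, d = 0.264.
A–C: 4/27 differ, p = 0.148, d = 0.165.
B–C: 6/27 differ, p = 0.222, d = 0.264.
The smallest distance is between A and C.

A and C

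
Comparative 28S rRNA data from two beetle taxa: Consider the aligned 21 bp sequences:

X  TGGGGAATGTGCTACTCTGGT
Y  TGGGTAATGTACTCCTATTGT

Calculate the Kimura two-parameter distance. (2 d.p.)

Of 21 sites, 1 differences are transitions and 4 are transversions, so P = 1/21 ≈ 0.047619 and Q = 4/21 ≈ 0.190476.
Under the Kimura two-parameter model, d = −½ ln(1 − 2P − Q) − ¼ ln(1 − 2Q).
1 − 2P − Q = 0.714286, giving −½ ln(0.714286) = 0.168236.
1 − 2Q = 0.619048, giving −¼ ln(0.619048) = 0.119893.
d = 0.168236 + 0.119893 = 0.288129.

0.29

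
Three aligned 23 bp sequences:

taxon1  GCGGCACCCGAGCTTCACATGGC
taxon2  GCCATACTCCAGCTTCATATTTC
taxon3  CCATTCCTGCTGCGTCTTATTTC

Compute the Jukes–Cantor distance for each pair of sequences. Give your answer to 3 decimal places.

taxon1–taxon2: 8/23 sites differ → p ≈ 0.347826, d = −0.75 ln(1 − 0.463768) = 0.467391 ≈ 0.467.
taxon1–taxon3: 14/23 sites differ → p ≈ 0.608696, d = −0.75 ln(1 − 0.811595) = 1.251871 ≈ 1.252.
taxon2–taxon3: 8/23 sites differ → p ≈ 0.347826, d = −0.75 ln(1 − 0.463768) = 0.467391 ≈ 0.467.

d(taxon1,taxon2) = 0.467, d(taxon1,taxon3) = 1.252, d(taxon2,taxon3) = 0.467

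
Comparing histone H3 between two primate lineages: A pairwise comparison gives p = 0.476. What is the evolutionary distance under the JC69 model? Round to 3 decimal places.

d = −(3/4) ln(1 − 4p/3) = −0.75 ln(1 − 0.634667) = −0.75 ln(0.365333)
  = −0.75 × (-1.006946) = 0.755210 substitutions/site.

0.755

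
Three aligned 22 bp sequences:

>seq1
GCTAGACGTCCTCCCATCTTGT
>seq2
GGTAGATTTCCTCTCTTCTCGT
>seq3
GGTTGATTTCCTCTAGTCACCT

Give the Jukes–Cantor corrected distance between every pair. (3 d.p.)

seq1–seq2: 6/22 sites differ → p ≈ 0.272727, d = −0.75 ln(1 − 0.363636) = 0.338988 ≈ 0.339.
seq1–seq3: 10/22 sites differ → p ≈ 0.454545, d = −0.75 ln(1 − 0.60606) = 0.698667 ≈ 0.699.
seq2–seq3: 5/22 sites differ → p ≈ 0.227273, d = −0.75 ln(1 − 0.303031) = 0.270761 ≈ 0.271.

d(seq1,seq2) = 0.339, d(seq1,seq3) = 0.699, d(seq2,seq3) = 0.271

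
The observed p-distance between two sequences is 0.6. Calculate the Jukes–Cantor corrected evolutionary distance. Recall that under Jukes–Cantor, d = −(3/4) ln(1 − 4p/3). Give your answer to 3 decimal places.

1.207

d = −(3/4) ln(1 − 4p/3) = −0.75 ln(1 − 0.8) = −0.75 ln(0.2)
  = −0.75 × (-1.609438) = 1.207079 substitutions/site.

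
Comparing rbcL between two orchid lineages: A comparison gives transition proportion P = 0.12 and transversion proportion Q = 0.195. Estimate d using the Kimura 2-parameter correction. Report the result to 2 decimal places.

0.41

Under the Kimura two-parameter model, d = −½ ln(1 − 2P − Q) − ¼ ln(1 − 2Q).
1 − 2P − Q = 0.565, giving −½ ln(0.565) = 0.285465.
1 − 2Q = 0.61, giving −¼ ln(0.61) = 0.123574.
d = 0.285465 + 0.123574 = 0.409039.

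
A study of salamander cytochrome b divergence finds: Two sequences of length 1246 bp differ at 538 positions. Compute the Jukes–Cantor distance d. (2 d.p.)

0.64

p = 538/1246 ≈ 0.431782.
d = −(3/4) ln(1 − 4p/3) = −0.75 ln(1 − 0.575709) = −0.75 ln(0.424291)
  = −0.75 × (-0.857336) = 0.643002 substitutions/site.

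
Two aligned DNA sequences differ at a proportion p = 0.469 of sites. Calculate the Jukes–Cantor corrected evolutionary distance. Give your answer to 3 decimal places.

d = −(3/4) ln(1 − 4p/3) = −0.75 ln(1 − 0.625333) = −0.75 ln(0.374667)
  = −0.75 × (-0.981718) = 0.736289 substitutions/site.

0.736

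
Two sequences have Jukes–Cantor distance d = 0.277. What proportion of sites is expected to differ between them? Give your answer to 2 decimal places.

0.23

p = (3/4)(1 − e^(−4d/3)) = 0.75 × (1 − e^(-0.369333)) = 0.75 × (1 − 0.691195) = 0.231604.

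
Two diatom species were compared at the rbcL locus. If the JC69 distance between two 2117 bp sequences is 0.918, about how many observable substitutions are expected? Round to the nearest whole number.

1121

Invert JC69: p = (3/4)(1 − e^(−4d/3)) = 0.75 × (1 − e^(-1.224)) = 0.75 × (1 − 0.294052) = 0.529461.
Expected differing sites = pL ≈ 0.529461 × 2117 = 1120.868937 ≈ 1121.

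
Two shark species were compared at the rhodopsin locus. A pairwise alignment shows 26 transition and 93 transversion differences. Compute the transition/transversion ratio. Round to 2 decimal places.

R = 26/93 = 0.279569… ≈ 0.28 (to 2 d.p.).

0.28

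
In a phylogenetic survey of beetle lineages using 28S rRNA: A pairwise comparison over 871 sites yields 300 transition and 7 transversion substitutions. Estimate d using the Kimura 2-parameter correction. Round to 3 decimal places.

P = 300/871 ≈ 0.344432 and Q = 7/871 ≈ 0.008037.
Under the Kimura two-parameter model, d = −½ ln(1 − 2P − Q) − ¼ ln(1 − 2Q).
1 − 2P − Q = 0.303099, giving −½ ln(0.303099) = 0.596848.
1 − 2Q = 0.983926, giving −¼ ln(0.983926) = 0.004051.
d = 0.596848 + 0.004051 = 0.600899.

0.601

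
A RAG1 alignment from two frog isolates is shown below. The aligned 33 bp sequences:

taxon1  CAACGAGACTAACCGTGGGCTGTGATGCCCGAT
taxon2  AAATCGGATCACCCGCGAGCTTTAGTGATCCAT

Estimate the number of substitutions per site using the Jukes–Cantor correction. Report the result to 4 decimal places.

0.6987

The sequences differ at 15 of 33 sites, so p = 15/33 ≈ 0.454545.
d = −(3/4) ln(1 − 4p/3) = −0.75 ln(1 − 0.60606) = −0.75 ln(0.39394)
  = −0.75 × (-0.931557) = 0.698668 substitutions/site.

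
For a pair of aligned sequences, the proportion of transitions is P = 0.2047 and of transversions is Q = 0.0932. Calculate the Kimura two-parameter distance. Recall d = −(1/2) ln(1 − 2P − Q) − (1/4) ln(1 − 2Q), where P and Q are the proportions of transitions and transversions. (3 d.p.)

Under the Kimura two-parameter model, d = −½ ln(1 − 2P − Q) − ¼ ln(1 − 2Q).
1 − 2P − Q = 0.4974, giving −½ ln(0.4974) = 0.349180.
1 − 2Q = 0.8136, giving −¼ ln(0.8136) = 0.051572.
d = 0.349180 + 0.051572 = 0.400752.

0.401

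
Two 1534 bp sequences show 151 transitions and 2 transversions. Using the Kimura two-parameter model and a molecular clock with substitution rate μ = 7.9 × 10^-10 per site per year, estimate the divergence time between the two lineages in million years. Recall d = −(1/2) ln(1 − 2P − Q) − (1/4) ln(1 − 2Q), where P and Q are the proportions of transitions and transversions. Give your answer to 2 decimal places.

70.31

P = 151/1534 ≈ 0.098435 and Q = 2/1534 ≈ 0.001304.
Under the Kimura two-parameter model, d = −½ ln(1 − 2P − Q) − ¼ ln(1 − 2Q).
1 − 2P − Q = 0.801826, giving −½ ln(0.801826) = 0.110432.
1 − 2Q = 0.997392, giving −¼ ln(0.997392) = 0.000653.
d = 0.110432 + 0.000653 = 0.111085.
Under a molecular clock d = 2μt, so t = d/(2μ) = 0.111085 / (2 × 7.9 × 10^-10) = 70.31 million years.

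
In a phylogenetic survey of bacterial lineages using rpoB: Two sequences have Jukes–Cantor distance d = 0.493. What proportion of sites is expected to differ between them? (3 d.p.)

0.361

p = (3/4)(1 − e^(−4d/3)) = 0.75 × (1 − e^(-0.657333)) = 0.75 × (1 − 0.518232) = 0.361326.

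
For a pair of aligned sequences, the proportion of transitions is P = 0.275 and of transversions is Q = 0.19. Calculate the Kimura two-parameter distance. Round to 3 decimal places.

Under the Kimura two-parameter model, d = −½ ln(1 − 2P − Q) − ¼ ln(1 − 2Q).
1 − 2P − Q = 0.26, giving −½ ln(0.26) = 0.673537.
1 − 2Q = 0.62, giving −¼ ln(0.62) = 0.119509.
d = 0.673537 + 0.119509 = 0.793046.

0.793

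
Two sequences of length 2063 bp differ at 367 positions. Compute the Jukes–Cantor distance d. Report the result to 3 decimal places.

0.203

p = 367/2063 ≈ 0.177896.
d = −(3/4) ln(1 − 4p/3) = −0.75 ln(1 − 0.237195) = −0.75 ln(0.762805)
  = −0.75 × (-0.270753) = 0.203065 substitutions/site.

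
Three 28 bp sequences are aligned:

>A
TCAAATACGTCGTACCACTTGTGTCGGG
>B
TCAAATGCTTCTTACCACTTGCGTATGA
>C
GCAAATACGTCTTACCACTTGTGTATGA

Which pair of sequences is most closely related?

A–B: 7/28 differ, p = 0.250, d = 0.304.
A–C: 5/28 differ, p = 0.179, d = 0.204.
B–C: 4/28 differ, p = 0.143, d = 0.158.
The smallest distance is between B and C.

B and C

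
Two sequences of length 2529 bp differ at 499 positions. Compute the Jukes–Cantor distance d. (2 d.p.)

p = 499/2529 ≈ 0.197311.
d = −(3/4) ln(1 − 4p/3) = −0.75 ln(1 − 0.263081) = −0.75 ln(0.736919)
  = −0.75 × (-0.305277) = 0.228958 substitutions/site.

0.23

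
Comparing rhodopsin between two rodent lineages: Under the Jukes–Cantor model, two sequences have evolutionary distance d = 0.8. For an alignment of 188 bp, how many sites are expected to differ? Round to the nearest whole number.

Invert JC69: p = (3/4)(1 − e^(−4d/3)) = 0.75 × (1 − e^(-1.066667)) = 0.75 × (1 − 0.344154) = 0.491885.
Expected differing sites = pL ≈ 0.491885 × 188 = 92.47438 ≈ 92.

92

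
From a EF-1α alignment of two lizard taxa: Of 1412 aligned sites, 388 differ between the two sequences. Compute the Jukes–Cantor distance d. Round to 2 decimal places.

0.34

p = 388/1412 ≈ 0.274788.
d = −(3/4) ln(1 − 4p/3) = −0.75 ln(1 − 0.366384) = −0.75 ln(0.633616)
  = −0.75 × (-0.456312) = 0.342234 substitutions/site.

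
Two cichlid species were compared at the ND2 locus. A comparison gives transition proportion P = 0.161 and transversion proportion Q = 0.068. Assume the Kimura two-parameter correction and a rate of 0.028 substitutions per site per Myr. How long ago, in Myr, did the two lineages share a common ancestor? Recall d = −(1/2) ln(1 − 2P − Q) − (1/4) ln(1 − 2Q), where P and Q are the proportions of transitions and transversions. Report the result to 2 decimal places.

Under the Kimura two-parameter model, d = −½ ln(1 − 2P − Q) − ¼ ln(1 − 2Q).
1 − 2P − Q = 0.61, giving −½ ln(0.61) = 0.247148.
1 − 2Q = 0.864, giving −¼ ln(0.864) = 0.036546.
d = 0.247148 + 0.036546 = 0.283694.
Under a molecular clock d = 2μt, so t = d/(2μ) = 0.283694 / (2 × 0.028) = 5.07 Myr.

5.07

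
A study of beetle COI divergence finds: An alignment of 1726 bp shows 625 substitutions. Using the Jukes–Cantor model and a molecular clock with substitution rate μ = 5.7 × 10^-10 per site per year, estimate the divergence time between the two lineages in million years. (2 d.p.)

p = 625/1726 ≈ 0.362109.
d = −(3/4) ln(1 − 4p/3) = −0.75 ln(1 − 0.482812) = −0.75 ln(0.517188)
  = −0.75 × (-0.659349) = 0.494512 substitutions/site.
Under a molecular clock d = 2μt, so t = d/(2μ) = 0.494512 / (2 × 5.7 × 10^-10) = 433.78 million years.

433.78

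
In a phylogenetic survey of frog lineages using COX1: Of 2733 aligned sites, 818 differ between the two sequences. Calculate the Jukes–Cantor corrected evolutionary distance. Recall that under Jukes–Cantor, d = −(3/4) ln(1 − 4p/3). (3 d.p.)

0.382

p = 818/2733 ≈ 0.299305.
d = −(3/4) ln(1 − 4p/3) = −0.75 ln(1 − 0.399073) = −0.75 ln(0.600927)
  = −0.75 × (-0.509282) = 0.381962 substitutions/site.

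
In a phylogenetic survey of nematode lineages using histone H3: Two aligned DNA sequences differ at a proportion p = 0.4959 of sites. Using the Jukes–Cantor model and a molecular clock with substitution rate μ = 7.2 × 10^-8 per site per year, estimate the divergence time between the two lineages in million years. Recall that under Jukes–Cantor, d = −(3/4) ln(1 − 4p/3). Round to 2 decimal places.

5.64

d = −(3/4) ln(1 − 4p/3) = −0.75 ln(1 − 0.6612) = −0.75 ln(0.3388)
  = −0.75 × (-1.082345) = 0.811759 substitutions/site.
Under a molecular clock d = 2μt, so t = d/(2μ) = 0.811759 / (2 × 7.2 × 10^-8) = 5.64 million years.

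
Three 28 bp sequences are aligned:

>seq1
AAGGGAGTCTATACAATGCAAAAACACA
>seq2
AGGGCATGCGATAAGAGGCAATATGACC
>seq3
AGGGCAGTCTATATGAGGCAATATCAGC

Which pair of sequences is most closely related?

seq1–seq2: 12/28 differ, p = 0.429, d = 0.635.
seq1–seq3: 9/28 differ, p = 0.321, d = 0.420.
seq2–seq3: 6/28 differ, p = 0.214, d = 0.252.
The smallest distance is between seq2 and seq3.

seq2 and seq3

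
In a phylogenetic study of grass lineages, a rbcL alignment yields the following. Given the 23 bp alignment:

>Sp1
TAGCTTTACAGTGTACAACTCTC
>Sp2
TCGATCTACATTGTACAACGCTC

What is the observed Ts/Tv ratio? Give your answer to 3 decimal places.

Transitions are A↔G and C↔T; transversions are all other mismatches.
Transitions: 1. Transversions: 4.
R = 1/4 = 0.250.

0.250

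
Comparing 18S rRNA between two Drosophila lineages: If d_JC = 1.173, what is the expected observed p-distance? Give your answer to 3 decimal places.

0.593

p = (3/4)(1 − e^(−4d/3)) = 0.75 × (1 − e^(-1.564)) = 0.75 × (1 − 0.209297) = 0.593027.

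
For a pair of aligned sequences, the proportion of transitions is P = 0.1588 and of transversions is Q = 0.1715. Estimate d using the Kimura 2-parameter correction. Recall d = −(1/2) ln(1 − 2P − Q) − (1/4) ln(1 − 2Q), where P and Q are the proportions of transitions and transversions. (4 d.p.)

0.4408

Under the Kimura two-parameter model, d = −½ ln(1 − 2P − Q) − ¼ ln(1 − 2Q).
1 − 2P − Q = 0.5109, giving −½ ln(0.5109) = 0.335791.
1 − 2Q = 0.657, giving −¼ ln(0.657) = 0.105018.
d = 0.335791 + 0.105018 = 0.440809.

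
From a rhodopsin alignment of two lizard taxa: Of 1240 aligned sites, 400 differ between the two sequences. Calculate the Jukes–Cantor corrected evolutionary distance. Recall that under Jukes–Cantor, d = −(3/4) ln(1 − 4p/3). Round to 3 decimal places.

p = 400/1240 ≈ 0.322581.
d = −(3/4) ln(1 − 4p/3) = −0.75 ln(1 − 0.430108) = −0.75 ln(0.569892)
  = −0.75 × (-0.562308) = 0.421731 substitutions/site.

0.422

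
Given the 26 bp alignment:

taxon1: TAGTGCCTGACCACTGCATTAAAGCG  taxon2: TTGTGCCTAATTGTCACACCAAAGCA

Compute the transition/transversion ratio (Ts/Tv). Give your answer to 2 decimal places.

Transitions are A↔G and C↔T; transversions are all other mismatches.
Transitions: 10. Transversions: 1.
R = 10/1 = 10.00.

10.00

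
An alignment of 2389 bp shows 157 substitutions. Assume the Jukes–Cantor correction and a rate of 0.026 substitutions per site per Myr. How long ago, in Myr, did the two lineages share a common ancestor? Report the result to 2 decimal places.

p = 157/2389 ≈ 0.065718.
d = −(3/4) ln(1 − 4p/3) = −0.75 ln(1 − 0.087624) = −0.75 ln(0.912376)
  = −0.75 × (-0.091703) = 0.068777 substitutions/site.
Under a molecular clock d = 2μt, so t = d/(2μ) = 0.068777 / (2 × 0.026) = 1.32 Myr.

1.32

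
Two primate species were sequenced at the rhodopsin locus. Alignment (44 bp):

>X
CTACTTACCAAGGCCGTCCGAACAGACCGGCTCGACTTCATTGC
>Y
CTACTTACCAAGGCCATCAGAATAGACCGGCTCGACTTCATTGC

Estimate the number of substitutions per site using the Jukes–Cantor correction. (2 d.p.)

0.07

The sequences differ at 3 of 44 sites (16, 19, 23), so p = 3/44 ≈ 0.068182.
d = −(3/4) ln(1 − 4p/3) = −0.75 ln(1 − 0.090909) = −0.75 ln(0.909091)
  = −0.75 × (-0.095310) = 0.071483 substitutions/site.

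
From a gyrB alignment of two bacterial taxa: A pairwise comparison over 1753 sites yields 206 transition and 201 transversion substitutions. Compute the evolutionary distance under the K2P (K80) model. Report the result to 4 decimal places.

0.2803

P = 206/1753 ≈ 0.117513 and Q = 201/1753 ≈ 0.114661.
Under the Kimura two-parameter model, d = −½ ln(1 − 2P − Q) − ¼ ln(1 − 2Q).
1 − 2P − Q = 0.650313, giving −½ ln(0.650313) = 0.215151.
1 − 2Q = 0.770678, giving −¼ ln(0.770678) = 0.065121.
d = 0.215151 + 0.065121 = 0.280272.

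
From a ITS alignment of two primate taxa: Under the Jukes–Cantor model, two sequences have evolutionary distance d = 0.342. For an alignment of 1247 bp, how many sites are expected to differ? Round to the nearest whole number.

Invert JC69: p = (3/4)(1 − e^(−4d/3)) = 0.75 × (1 − e^(-0.456)) = 0.75 × (1 − 0.633814) = 0.274640.
Expected differing sites = pL ≈ 0.274640 × 1247 = 342.47608 ≈ 342.

342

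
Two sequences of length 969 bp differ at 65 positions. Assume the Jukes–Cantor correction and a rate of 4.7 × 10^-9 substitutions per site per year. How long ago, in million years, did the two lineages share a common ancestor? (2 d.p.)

7.48

p = 65/969 ≈ 0.067079.
d = −(3/4) ln(1 − 4p/3) = −0.75 ln(1 − 0.089439) = −0.75 ln(0.910561)
  = −0.75 × (-0.093694) = 0.070271 substitutions/site.
Under a molecular clock d = 2μt, so t = d/(2μ) = 0.070271 / (2 × 4.7 × 10^-9) = 7.48 million years.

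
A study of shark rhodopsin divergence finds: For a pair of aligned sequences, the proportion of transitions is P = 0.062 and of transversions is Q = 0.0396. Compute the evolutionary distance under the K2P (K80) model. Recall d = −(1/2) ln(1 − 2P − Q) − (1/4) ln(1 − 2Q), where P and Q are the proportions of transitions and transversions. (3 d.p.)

0.110

Under the Kimura two-parameter model, d = −½ ln(1 − 2P − Q) − ¼ ln(1 − 2Q).
1 − 2P − Q = 0.8364, giving −½ ln(0.8364) = 0.089324.
1 − 2Q = 0.9208, giving −¼ ln(0.9208) = 0.020628.
d = 0.089324 + 0.020628 = 0.109952.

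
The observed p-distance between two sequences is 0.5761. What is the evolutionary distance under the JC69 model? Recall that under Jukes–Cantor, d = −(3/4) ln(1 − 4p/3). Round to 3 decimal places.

d = −(3/4) ln(1 − 4p/3) = −0.75 ln(1 − 0.768133) = −0.75 ln(0.231867)
  = −0.75 × (-1.461591) = 1.096193 substitutions/site.

1.096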